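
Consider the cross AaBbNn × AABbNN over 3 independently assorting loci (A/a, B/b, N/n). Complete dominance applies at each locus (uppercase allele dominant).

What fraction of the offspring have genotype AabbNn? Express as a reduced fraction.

AaBbNn gametes: ABN×1, ABn×1, AbN×1, Abn×1, aBN×1, aBn×1, abN×1, abn×1
AABbNN gametes: ABN×4, AbN×4
AaBbNn×AABbNN grid (8·8=64): AABBNN=4 AABBNn=4 AABbNN=8 AABbNn=8 AAbbNN=4 AAbbNn=4 AaBBNN=4 AaBBNn=4 AaBbNN=8 AaBbNn=8 AabbNN=4 AabbNn=4
AabbNn hits 4/64; gcd=4; 4÷4/64÷4 = 1/16

P(AabbNn) = 1/16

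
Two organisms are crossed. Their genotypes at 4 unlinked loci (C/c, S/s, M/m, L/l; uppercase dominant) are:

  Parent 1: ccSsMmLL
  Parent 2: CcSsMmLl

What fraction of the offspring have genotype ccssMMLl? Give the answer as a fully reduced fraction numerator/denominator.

ccSsMmLL gametes: cSML×4, cSmL×4, csML×4, csmL×4
CcSsMmLl gametes: CSML×1, CSMl×1, CSmL×1, CSml×1, CsML×1, CsMl×1, CsmL×1, Csml×1, cSML×1, cSMl×1, cSmL×1, cSml×1, csML×1, csMl×1, csmL×1, csml×1
ccSsMmLL×CcSsMmLl grid (16·16=256): CcSSMMLL=4 CcSSMMLl=4 CcSSMmLL=8 CcSSMmLl=8 CcSSmmLL=4 CcSSmmLl=4 CcSsMMLL=8 CcSsMMLl=8 CcSsMmLL=16 CcSsMmLl=16 CcSsmmLL=8 CcSsmmLl=8 CcssMMLL=4 CcssMMLl=4 CcssMmLL=8 CcssMmLl=8 CcssmmLL=4 CcssmmLl=4 ccSSMMLL=4 ccSSMMLl=4 ccSSMmLL=8 ccSSMmLl=8 ccSSmmLL=4 ccSSmmLl=4 ccSsMMLL=8 ccSsMMLl=8 ccSsMmLL=16 ccSsMmLl=16 ccSsmmLL=8 ccSsmmLl=8 ccssMMLL=4 ccssMMLl=4 ccssMmLL=8 ccssMmLl=8 ccssmmLL=4 ccssmmLl=4
ccssMMLl hits 4/256; gcd=4; 4÷4/256÷4 = 1/64

P(ccssMMLl) = 1/64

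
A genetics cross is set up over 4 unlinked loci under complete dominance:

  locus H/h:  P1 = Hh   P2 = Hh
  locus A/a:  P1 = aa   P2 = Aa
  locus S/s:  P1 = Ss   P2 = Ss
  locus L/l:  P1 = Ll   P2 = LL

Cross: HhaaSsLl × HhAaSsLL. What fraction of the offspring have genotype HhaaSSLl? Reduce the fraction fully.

P(HhaaSSLl) = 1/32

HhaaSsLl gametes: HaSL×2, HaSl×2, HasL×2, Hasl×2, haSL×2, haSl×2, hasL×2, hasl×2
HhAaSsLL gametes: HASL×2, HAsL×2, HaSL×2, HasL×2, hASL×2, hAsL×2, haSL×2, hasL×2
HhaaSsLl×HhAaSsLL grid (16·16=256): HHAaSSLL=4 HHAaSSLl=4 HHAaSsLL=8 HHAaSsLl=8 HHAassLL=4 HHAassLl=4 HHaaSSLL=4 HHaaSSLl=4 HHaaSsLL=8 HHaaSsLl=8 HHaassLL=4 HHaassLl=4 HhAaSSLL=8 HhAaSSLl=8 HhAaSsLL=16 HhAaSsLl=16 HhAassLL=8 HhAassLl=8 HhaaSSLL=8 HhaaSSLl=8 HhaaSsLL=16 HhaaSsLl=16 HhaassLL=8 HhaassLl=8 hhAaSSLL=4 hhAaSSLl=4 hhAaSsLL=8 hhAaSsLl=8 hhAassLL=4 hhAassLl=4 hhaaSSLL=4 hhaaSSLl=4 hhaaSsLL=8 hhaaSsLl=8 hhaassLL=4 hhaassLl=4
HhaaSSLl hits 8/256; gcd=8; 8÷8/256÷8 = 1/32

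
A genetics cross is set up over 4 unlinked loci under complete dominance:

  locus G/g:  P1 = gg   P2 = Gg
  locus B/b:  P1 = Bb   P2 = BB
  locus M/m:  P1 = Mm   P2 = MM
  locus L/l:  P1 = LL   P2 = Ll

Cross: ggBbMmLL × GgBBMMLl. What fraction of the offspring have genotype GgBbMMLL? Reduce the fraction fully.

P(GgBbMMLL) = 1/16

ggBbMmLL gametes: gBML×4, gBmL×4, gbML×4, gbmL×4
GgBBMMLl gametes: GBML×4, GBMl×4, gBML×4, gBMl×4
ggBbMmLL×GgBBMMLl grid (16·16=256): GgBBMMLL=16 GgBBMMLl=16 GgBBMmLL=16 GgBBMmLl=16 GgBbMMLL=16 GgBbMMLl=16 GgBbMmLL=16 GgBbMmLl=16 ggBBMMLL=16 ggBBMMLl=16 ggBBMmLL=16 ggBBMmLl=16 ggBbMMLL=16 ggBbMMLl=16 ggBbMmLL=16 ggBbMmLl=16
GgBbMMLL hits 16/256; gcd=16; 16÷16/256÷16 = 1/16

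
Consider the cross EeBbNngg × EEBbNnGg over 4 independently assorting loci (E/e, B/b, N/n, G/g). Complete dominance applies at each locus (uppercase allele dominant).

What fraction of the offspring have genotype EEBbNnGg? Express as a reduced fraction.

P(EEBbNnGg) = 1/16

EeBbNngg gametes: EBNg×2, EBng×2, EbNg×2, Ebng×2, eBNg×2, eBng×2, ebNg×2, ebng×2
EEBbNnGg gametes: EBNG×2, EBNg×2, EBnG×2, EBng×2, EbNG×2, EbNg×2, EbnG×2, Ebng×2
EeBbNngg×EEBbNnGg grid (16·16=256): EEBBNNGg=4 EEBBNNgg=4 EEBBNnGg=8 EEBBNngg=8 EEBBnnGg=4 EEBBnngg=4 EEBbNNGg=8 EEBbNNgg=8 EEBbNnGg=16 EEBbNngg=16 EEBbnnGg=8 EEBbnngg=8 EEbbNNGg=4 EEbbNNgg=4 EEbbNnGg=8 EEbbNngg=8 EEbbnnGg=4 EEbbnngg=4 EeBBNNGg=4 EeBBNNgg=4 EeBBNnGg=8 EeBBNngg=8 EeBBnnGg=4 EeBBnngg=4 EeBbNNGg=8 EeBbNNgg=8 EeBbNnGg=16 EeBbNngg=16 EeBbnnGg=8 EeBbnngg=8 EebbNNGg=4 EebbNNgg=4 EebbNnGg=8 EebbNngg=8 EebbnnGg=4 Eebbnngg=4
EEBbNnGg hits 16/256; gcd=16; 16÷16/256÷16 = 1/16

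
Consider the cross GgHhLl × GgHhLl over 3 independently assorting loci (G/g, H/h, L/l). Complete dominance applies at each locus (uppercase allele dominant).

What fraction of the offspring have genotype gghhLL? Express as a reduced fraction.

P(gghhLL) = 1/64

GgHhLl gametes: GHL×1, GHl×1, GhL×1, Ghl×1, gHL×1, gHl×1, ghL×1, ghl×1
GgHhLl gametes: GHL×1, GHl×1, GhL×1, Ghl×1, gHL×1, gHl×1, ghL×1, ghl×1
GgHhLl×GgHhLl grid (8·8=64): GGHHLL=1 GGHHLl=2 GGHHll=1 GGHhLL=2 GGHhLl=4 GGHhll=2 GGhhLL=1 GGhhLl=2 GGhhll=1 GgHHLL=2 GgHHLl=4 GgHHll=2 GgHhLL=4 GgHhLl=8 GgHhll=4 GghhLL=2 GghhLl=4 Gghhll=2 ggHHLL=1 ggHHLl=2 ggHHll=1 ggHhLL=2 ggHhLl=4 ggHhll=2 gghhLL=1 gghhLl=2 gghhll=1
gghhLL hits 1/64; gcd=1; 1÷1/64÷1 = 1/64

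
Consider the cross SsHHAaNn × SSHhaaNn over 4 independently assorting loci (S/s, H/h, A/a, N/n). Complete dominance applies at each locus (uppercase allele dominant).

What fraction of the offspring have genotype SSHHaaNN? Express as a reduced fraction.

SsHHAaNn gametes: SHAN×2, SHAn×2, SHaN×2, SHan×2, sHAN×2, sHAn×2, sHaN×2, sHan×2
SSHhaaNn gametes: SHaN×4, SHan×4, ShaN×4, Shan×4
SsHHAaNn×SSHhaaNn grid (16·16=256): SSHHAaNN=8 SSHHAaNn=16 SSHHAann=8 SSHHaaNN=8 SSHHaaNn=16 SSHHaann=8 SSHhAaNN=8 SSHhAaNn=16 SSHhAann=8 SSHhaaNN=8 SSHhaaNn=16 SSHhaann=8 SsHHAaNN=8 SsHHAaNn=16 SsHHAann=8 SsHHaaNN=8 SsHHaaNn=16 SsHHaann=8 SsHhAaNN=8 SsHhAaNn=16 SsHhAann=8 SsHhaaNN=8 SsHhaaNn=16 SsHhaann=8
SSHHaaNN hits 8/256; gcd=8; 8÷8/256÷8 = 1/32

P(SSHHaaNN) = 1/32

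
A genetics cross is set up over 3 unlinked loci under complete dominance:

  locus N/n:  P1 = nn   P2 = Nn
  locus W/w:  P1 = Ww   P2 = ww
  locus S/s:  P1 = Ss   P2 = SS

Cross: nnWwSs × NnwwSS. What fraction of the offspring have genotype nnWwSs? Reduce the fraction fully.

P(nnWwSs) = 1/8

nnWwSs gametes: nWS×2, nWs×2, nwS×2, nws×2
NnwwSS gametes: NwS×4, nwS×4
nnWwSs×NnwwSS grid (8·8=64): NnWwSS=8 NnWwSs=8 NnwwSS=8 NnwwSs=8 nnWwSS=8 nnWwSs=8 nnwwSS=8 nnwwSs=8
nnWwSs hits 8/64; gcd=8; 8÷8/64÷8 = 1/8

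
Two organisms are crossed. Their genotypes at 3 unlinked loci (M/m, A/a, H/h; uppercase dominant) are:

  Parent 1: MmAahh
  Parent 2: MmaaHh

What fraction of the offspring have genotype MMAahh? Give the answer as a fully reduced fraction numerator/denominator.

P(MMAahh) = 1/16

MmAahh gametes: MAh×2, Mah×2, mAh×2, mah×2
MmaaHh gametes: MaH×2, Mah×2, maH×2, mah×2
MmAahh×MmaaHh grid (8·8=64): MMAaHh=4 MMAahh=4 MMaaHh=4 MMaahh=4 MmAaHh=8 MmAahh=8 MmaaHh=8 Mmaahh=8 mmAaHh=4 mmAahh=4 mmaaHh=4 mmaahh=4
MMAahh hits 4/64; gcd=4; 4÷4/64÷4 = 1/16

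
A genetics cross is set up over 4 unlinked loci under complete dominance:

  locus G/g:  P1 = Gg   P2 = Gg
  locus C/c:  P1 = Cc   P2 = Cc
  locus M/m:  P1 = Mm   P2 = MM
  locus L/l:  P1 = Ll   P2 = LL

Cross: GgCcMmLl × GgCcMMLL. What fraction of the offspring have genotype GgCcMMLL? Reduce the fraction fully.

P(GgCcMMLL) = 1/16

GgCcMmLl gametes: GCML×1, GCMl×1, GCmL×1, GCml×1, GcML×1, GcMl×1, GcmL×1, Gcml×1, gCML×1, gCMl×1, gCmL×1, gCml×1, gcML×1, gcMl×1, gcmL×1, gcml×1
GgCcMMLL gametes: GCML×4, GcML×4, gCML×4, gcML×4
GgCcMmLl×GgCcMMLL grid (16·16=256): GGCCMMLL=4 GGCCMMLl=4 GGCCMmLL=4 GGCCMmLl=4 GGCcMMLL=8 GGCcMMLl=8 GGCcMmLL=8 GGCcMmLl=8 GGccMMLL=4 GGccMMLl=4 GGccMmLL=4 GGccMmLl=4 GgCCMMLL=8 GgCCMMLl=8 GgCCMmLL=8 GgCCMmLl=8 GgCcMMLL=16 GgCcMMLl=16 GgCcMmLL=16 GgCcMmLl=16 GgccMMLL=8 GgccMMLl=8 GgccMmLL=8 GgccMmLl=8 ggCCMMLL=4 ggCCMMLl=4 ggCCMmLL=4 ggCCMmLl=4 ggCcMMLL=8 ggCcMMLl=8 ggCcMmLL=8 ggCcMmLl=8 ggccMMLL=4 ggccMMLl=4 ggccMmLL=4 ggccMmLl=4
GgCcMMLL hits 16/256; gcd=16; 16÷16/256÷16 = 1/16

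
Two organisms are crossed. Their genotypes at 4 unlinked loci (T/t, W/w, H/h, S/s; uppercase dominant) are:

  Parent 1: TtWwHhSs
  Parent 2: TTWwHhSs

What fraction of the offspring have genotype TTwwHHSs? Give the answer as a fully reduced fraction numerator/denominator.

P(TTwwHHSs) = 1/64

TtWwHhSs gametes: TWHS×1, TWHs×1, TWhS×1, TWhs×1, TwHS×1, TwHs×1, TwhS×1, Twhs×1, tWHS×1, tWHs×1, tWhS×1, tWhs×1, twHS×1, twHs×1, twhS×1, twhs×1
TTWwHhSs gametes: TWHS×2, TWHs×2, TWhS×2, TWhs×2, TwHS×2, TwHs×2, TwhS×2, Twhs×2
TtWwHhSs×TTWwHhSs grid (16·16=256): TTWWHHSS=2 TTWWHHSs=4 TTWWHHss=2 TTWWHhSS=4 TTWWHhSs=8 TTWWHhss=4 TTWWhhSS=2 TTWWhhSs=4 TTWWhhss=2 TTWwHHSS=4 TTWwHHSs=8 TTWwHHss=4 TTWwHhSS=8 TTWwHhSs=16 TTWwHhss=8 TTWwhhSS=4 TTWwhhSs=8 TTWwhhss=4 TTwwHHSS=2 TTwwHHSs=4 TTwwHHss=2 TTwwHhSS=4 TTwwHhSs=8 TTwwHhss=4 TTwwhhSS=2 TTwwhhSs=4 TTwwhhss=2 TtWWHHSS=2 TtWWHHSs=4 TtWWHHss=2 TtWWHhSS=4 TtWWHhSs=8 TtWWHhss=4 TtWWhhSS=2 TtWWhhSs=4 TtWWhhss=2 TtWwHHSS=4 TtWwHHSs=8 TtWwHHss=4 TtWwHhSS=8 TtWwHhSs=16 TtWwHhss=8 TtWwhhSS=4 TtWwhhSs=8 TtWwhhss=4 TtwwHHSS=2 TtwwHHSs=4 TtwwHHss=2 TtwwHhSS=4 TtwwHhSs=8 TtwwHhss=4 TtwwhhSS=2 TtwwhhSs=4 Ttwwhhss=2
TTwwHHSs hits 4/256; gcd=4; 4÷4/256÷4 = 1/64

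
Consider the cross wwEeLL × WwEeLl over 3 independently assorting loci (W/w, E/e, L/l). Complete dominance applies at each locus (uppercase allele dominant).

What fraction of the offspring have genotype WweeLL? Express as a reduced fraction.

wwEeLL gametes: wEL×4, weL×4
WwEeLl gametes: WEL×1, WEl×1, WeL×1, Wel×1, wEL×1, wEl×1, weL×1, wel×1
wwEeLL×WwEeLl grid (8·8=64): WwEELL=4 WwEELl=4 WwEeLL=8 WwEeLl=8 WweeLL=4 WweeLl=4 wwEELL=4 wwEELl=4 wwEeLL=8 wwEeLl=8 wweeLL=4 wweeLl=4
WweeLL hits 4/64; gcd=4; 4÷4/64÷4 = 1/16

P(WweeLL) = 1/16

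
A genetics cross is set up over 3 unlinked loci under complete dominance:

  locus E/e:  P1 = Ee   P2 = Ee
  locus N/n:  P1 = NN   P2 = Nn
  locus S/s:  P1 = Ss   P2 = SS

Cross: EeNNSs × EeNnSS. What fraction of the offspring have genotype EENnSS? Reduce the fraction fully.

EeNNSs gametes: ENS×2, ENs×2, eNS×2, eNs×2
EeNnSS gametes: ENS×2, EnS×2, eNS×2, enS×2
EeNNSs×EeNnSS grid (8·8=64): EENNSS=4 EENNSs=4 EENnSS=4 EENnSs=4 EeNNSS=8 EeNNSs=8 EeNnSS=8 EeNnSs=8 eeNNSS=4 eeNNSs=4 eeNnSS=4 eeNnSs=4
EENnSS hits 4/64; gcd=4; 4÷4/64÷4 = 1/16

P(EENnSS) = 1/16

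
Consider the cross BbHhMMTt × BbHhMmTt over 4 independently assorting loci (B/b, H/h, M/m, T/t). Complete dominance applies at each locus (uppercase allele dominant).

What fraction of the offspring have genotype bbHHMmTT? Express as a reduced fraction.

P(bbHHMmTT) = 1/128

BbHhMMTt gametes: BHMT×2, BHMt×2, BhMT×2, BhMt×2, bHMT×2, bHMt×2, bhMT×2, bhMt×2
BbHhMmTt gametes: BHMT×1, BHMt×1, BHmT×1, BHmt×1, BhMT×1, BhMt×1, BhmT×1, Bhmt×1, bHMT×1, bHMt×1, bHmT×1, bHmt×1, bhMT×1, bhMt×1, bhmT×1, bhmt×1
BbHhMMTt×BbHhMmTt grid (16·16=256): BBHHMMTT=2 BBHHMMTt=4 BBHHMMtt=2 BBHHMmTT=2 BBHHMmTt=4 BBHHMmtt=2 BBHhMMTT=4 BBHhMMTt=8 BBHhMMtt=4 BBHhMmTT=4 BBHhMmTt=8 BBHhMmtt=4 BBhhMMTT=2 BBhhMMTt=4 BBhhMMtt=2 BBhhMmTT=2 BBhhMmTt=4 BBhhMmtt=2 BbHHMMTT=4 BbHHMMTt=8 BbHHMMtt=4 BbHHMmTT=4 BbHHMmTt=8 BbHHMmtt=4 BbHhMMTT=8 BbHhMMTt=16 BbHhMMtt=8 BbHhMmTT=8 BbHhMmTt=16 BbHhMmtt=8 BbhhMMTT=4 BbhhMMTt=8 BbhhMMtt=4 BbhhMmTT=4 BbhhMmTt=8 BbhhMmtt=4 bbHHMMTT=2 bbHHMMTt=4 bbHHMMtt=2 bbHHMmTT=2 bbHHMmTt=4 bbHHMmtt=2 bbHhMMTT=4 bbHhMMTt=8 bbHhMMtt=4 bbHhMmTT=4 bbHhMmTt=8 bbHhMmtt=4 bbhhMMTT=2 bbhhMMTt=4 bbhhMMtt=2 bbhhMmTT=2 bbhhMmTt=4 bbhhMmtt=2
bbHHMmTT hits 2/256; gcd=2; 2÷2/256÷2 = 1/128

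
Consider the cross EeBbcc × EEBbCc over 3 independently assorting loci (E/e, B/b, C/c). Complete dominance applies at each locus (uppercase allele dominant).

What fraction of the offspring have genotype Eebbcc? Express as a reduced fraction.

EeBbcc gametes: EBc×2, Ebc×2, eBc×2, ebc×2
EEBbCc gametes: EBC×2, EBc×2, EbC×2, Ebc×2
EeBbcc×EEBbCc grid (8·8=64): EEBBCc=4 EEBBcc=4 EEBbCc=8 EEBbcc=8 EEbbCc=4 EEbbcc=4 EeBBCc=4 EeBBcc=4 EeBbCc=8 EeBbcc=8 EebbCc=4 Eebbcc=4
Eebbcc hits 4/64; gcd=4; 4÷4/64÷4 = 1/16

P(Eebbcc) = 1/16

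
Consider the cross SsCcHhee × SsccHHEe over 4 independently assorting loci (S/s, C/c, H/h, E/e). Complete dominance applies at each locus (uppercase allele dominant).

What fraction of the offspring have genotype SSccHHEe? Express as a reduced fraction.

SsCcHhee gametes: SCHe×2, SChe×2, ScHe×2, Sche×2, sCHe×2, sChe×2, scHe×2, sche×2
SsccHHEe gametes: ScHE×4, ScHe×4, scHE×4, scHe×4
SsCcHhee×SsccHHEe grid (16·16=256): SSCcHHEe=8 SSCcHHee=8 SSCcHhEe=8 SSCcHhee=8 SSccHHEe=8 SSccHHee=8 SSccHhEe=8 SSccHhee=8 SsCcHHEe=16 SsCcHHee=16 SsCcHhEe=16 SsCcHhee=16 SsccHHEe=16 SsccHHee=16 SsccHhEe=16 SsccHhee=16 ssCcHHEe=8 ssCcHHee=8 ssCcHhEe=8 ssCcHhee=8 ssccHHEe=8 ssccHHee=8 ssccHhEe=8 ssccHhee=8
SSccHHEe hits 8/256; gcd=8; 8÷8/256÷8 = 1/32

P(SSccHHEe) = 1/32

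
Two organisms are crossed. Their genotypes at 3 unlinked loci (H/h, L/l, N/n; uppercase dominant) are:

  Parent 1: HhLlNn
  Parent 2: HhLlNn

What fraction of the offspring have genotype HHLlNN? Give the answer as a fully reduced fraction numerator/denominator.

HhLlNn gametes: HLN×1, HLn×1, HlN×1, Hln×1, hLN×1, hLn×1, hlN×1, hln×1
HhLlNn gametes: HLN×1, HLn×1, HlN×1, Hln×1, hLN×1, hLn×1, hlN×1, hln×1
HhLlNn×HhLlNn grid (8·8=64): HHLLNN=1 HHLLNn=2 HHLLnn=1 HHLlNN=2 HHLlNn=4 HHLlnn=2 HHllNN=1 HHllNn=2 HHllnn=1 HhLLNN=2 HhLLNn=4 HhLLnn=2 HhLlNN=4 HhLlNn=8 HhLlnn=4 HhllNN=2 HhllNn=4 Hhllnn=2 hhLLNN=1 hhLLNn=2 hhLLnn=1 hhLlNN=2 hhLlNn=4 hhLlnn=2 hhllNN=1 hhllNn=2 hhllnn=1
HHLlNN hits 2/64; gcd=2; 2÷2/64÷2 = 1/32

P(HHLlNN) = 1/32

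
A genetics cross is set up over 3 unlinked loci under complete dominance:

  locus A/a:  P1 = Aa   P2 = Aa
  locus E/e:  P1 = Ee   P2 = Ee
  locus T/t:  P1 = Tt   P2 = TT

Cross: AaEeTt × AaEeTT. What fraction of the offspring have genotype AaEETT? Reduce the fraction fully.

P(AaEETT) = 1/16

AaEeTt gametes: AET×1, AEt×1, AeT×1, Aet×1, aET×1, aEt×1, aeT×1, aet×1
AaEeTT gametes: AET×2, AeT×2, aET×2, aeT×2
AaEeTt×AaEeTT grid (8·8=64): AAEETT=2 AAEETt=2 AAEeTT=4 AAEeTt=4 AAeeTT=2 AAeeTt=2 AaEETT=4 AaEETt=4 AaEeTT=8 AaEeTt=8 AaeeTT=4 AaeeTt=4 aaEETT=2 aaEETt=2 aaEeTT=4 aaEeTt=4 aaeeTT=2 aaeeTt=2
AaEETT hits 4/64; gcd=4; 4÷4/64÷4 = 1/16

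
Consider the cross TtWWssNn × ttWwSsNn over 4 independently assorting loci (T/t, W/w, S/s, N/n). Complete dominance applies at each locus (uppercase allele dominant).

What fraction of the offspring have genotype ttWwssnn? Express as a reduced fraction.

P(ttWwssnn) = 1/32

TtWWssNn gametes: TWsN×4, TWsn×4, tWsN×4, tWsn×4
ttWwSsNn gametes: tWSN×2, tWSn×2, tWsN×2, tWsn×2, twSN×2, twSn×2, twsN×2, twsn×2
TtWWssNn×ttWwSsNn grid (16·16=256): TtWWSsNN=8 TtWWSsNn=16 TtWWSsnn=8 TtWWssNN=8 TtWWssNn=16 TtWWssnn=8 TtWwSsNN=8 TtWwSsNn=16 TtWwSsnn=8 TtWwssNN=8 TtWwssNn=16 TtWwssnn=8 ttWWSsNN=8 ttWWSsNn=16 ttWWSsnn=8 ttWWssNN=8 ttWWssNn=16 ttWWssnn=8 ttWwSsNN=8 ttWwSsNn=16 ttWwSsnn=8 ttWwssNN=8 ttWwssNn=16 ttWwssnn=8
ttWwssnn hits 8/256; gcd=8; 8÷8/256÷8 = 1/32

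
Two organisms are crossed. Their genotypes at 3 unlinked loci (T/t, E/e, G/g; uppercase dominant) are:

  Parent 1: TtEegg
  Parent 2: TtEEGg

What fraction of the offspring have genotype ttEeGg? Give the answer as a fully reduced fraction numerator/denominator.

TtEegg gametes: TEg×2, Teg×2, tEg×2, teg×2
TtEEGg gametes: TEG×2, TEg×2, tEG×2, tEg×2
TtEegg×TtEEGg grid (8·8=64): TTEEGg=4 TTEEgg=4 TTEeGg=4 TTEegg=4 TtEEGg=8 TtEEgg=8 TtEeGg=8 TtEegg=8 ttEEGg=4 ttEEgg=4 ttEeGg=4 ttEegg=4
ttEeGg hits 4/64; gcd=4; 4÷4/64÷4 = 1/16

P(ttEeGg) = 1/16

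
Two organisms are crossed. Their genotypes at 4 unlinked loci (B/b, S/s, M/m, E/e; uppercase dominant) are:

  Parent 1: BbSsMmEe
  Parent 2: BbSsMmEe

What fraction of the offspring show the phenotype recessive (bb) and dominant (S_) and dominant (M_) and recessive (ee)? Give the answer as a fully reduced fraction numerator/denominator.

BbSsMmEe gametes: BSME×1, BSMe×1, BSmE×1, BSme×1, BsME×1, BsMe×1, BsmE×1, Bsme×1, bSME×1, bSMe×1, bSmE×1, bSme×1, bsME×1, bsMe×1, bsmE×1, bsme×1
BbSsMmEe gametes: BSME×1, BSMe×1, BSmE×1, BSme×1, BsME×1, BsMe×1, BsmE×1, Bsme×1, bSME×1, bSMe×1, bSmE×1, bSme×1, bsME×1, bsMe×1, bsmE×1, bsme×1
BbSsMmEe×BbSsMmEe grid (16·16=256): BBSSMMEE=1 BBSSMMEe=2 BBSSMMee=1 BBSSMmEE=2 BBSSMmEe=4 BBSSMmee=2 BBSSmmEE=1 BBSSmmEe=2 BBSSmmee=1 BBSsMMEE=2 BBSsMMEe=4 BBSsMMee=2 BBSsMmEE=4 BBSsMmEe=8 BBSsMmee=4 BBSsmmEE=2 BBSsmmEe=4 BBSsmmee=2 BBssMMEE=1 BBssMMEe=2 BBssMMee=1 BBssMmEE=2 BBssMmEe=4 BBssMmee=2 BBssmmEE=1 BBssmmEe=2 BBssmmee=1 BbSSMMEE=2 BbSSMMEe=4 BbSSMMee=2 BbSSMmEE=4 BbSSMmEe=8 BbSSMmee=4 BbSSmmEE=2 BbSSmmEe=4 BbSSmmee=2 BbSsMMEE=4 BbSsMMEe=8 BbSsMMee=4 BbSsMmEE=8 BbSsMmEe=16 BbSsMmee=8 BbSsmmEE=4 BbSsmmEe=8 BbSsmmee=4 BbssMMEE=2 BbssMMEe=4 BbssMMee=2 BbssMmEE=4 BbssMmEe=8 BbssMmee=4 BbssmmEE=2 BbssmmEe=4 Bbssmmee=2 bbSSMMEE=1 bbSSMMEe=2 bbSSMMee=1 bbSSMmEE=2 bbSSMmEe=4 bbSSMmee=2 bbSSmmEE=1 bbSSmmEe=2 bbSSmmee=1 bbSsMMEE=2 bbSsMMEe=4 bbSsMMee=2 bbSsMmEE=4 bbSsMmEe=8 bbSsMmee=4 bbSsmmEE=2 bbSsmmEe=4 bbSsmmee=2 bbssMMEE=1 bbssMMEe=2 bbssMMee=1 bbssMmEE=2 bbssMmEe=4 bbssMmee=2 bbssmmEE=1 bbssmmEe=2 bbssmmee=1
bb S_ M_ ee hits 9/256; gcd=1; 9÷1/256÷1 = 9/256

P(bb S_ M_ ee) = 9/256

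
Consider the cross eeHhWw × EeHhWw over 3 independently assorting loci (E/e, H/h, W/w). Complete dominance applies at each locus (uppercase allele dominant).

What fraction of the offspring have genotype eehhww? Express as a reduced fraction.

P(eehhww) = 1/32

eeHhWw gametes: eHW×2, eHw×2, ehW×2, ehw×2
EeHhWw gametes: EHW×1, EHw×1, EhW×1, Ehw×1, eHW×1, eHw×1, ehW×1, ehw×1
eeHhWw×EeHhWw grid (8·8=64): EeHHWW=2 EeHHWw=4 EeHHww=2 EeHhWW=4 EeHhWw=8 EeHhww=4 EehhWW=2 EehhWw=4 Eehhww=2 eeHHWW=2 eeHHWw=4 eeHHww=2 eeHhWW=4 eeHhWw=8 eeHhww=4 eehhWW=2 eehhWw=4 eehhww=2
eehhww hits 2/64; gcd=2; 2÷2/64÷2 = 1/32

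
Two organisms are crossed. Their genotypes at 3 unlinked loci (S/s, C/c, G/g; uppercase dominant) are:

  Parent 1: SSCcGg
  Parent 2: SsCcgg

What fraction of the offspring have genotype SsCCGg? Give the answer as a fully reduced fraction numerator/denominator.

P(SsCCGg) = 1/16

SSCcGg gametes: SCG×2, SCg×2, ScG×2, Scg×2
SsCcgg gametes: SCg×2, Scg×2, sCg×2, scg×2
SSCcGg×SsCcgg grid (8·8=64): SSCCGg=4 SSCCgg=4 SSCcGg=8 SSCcgg=8 SSccGg=4 SSccgg=4 SsCCGg=4 SsCCgg=4 SsCcGg=8 SsCcgg=8 SsccGg=4 Ssccgg=4
SsCCGg hits 4/64; gcd=4; 4÷4/64÷4 = 1/16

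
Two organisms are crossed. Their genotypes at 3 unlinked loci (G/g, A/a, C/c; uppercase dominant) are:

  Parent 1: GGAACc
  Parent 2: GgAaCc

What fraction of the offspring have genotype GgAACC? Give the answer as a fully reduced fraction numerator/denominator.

GGAACc gametes: GAC×4, GAc×4
GgAaCc gametes: GAC×1, GAc×1, GaC×1, Gac×1, gAC×1, gAc×1, gaC×1, gac×1
GGAACc×GgAaCc grid (8·8=64): GGAACC=4 GGAACc=8 GGAAcc=4 GGAaCC=4 GGAaCc=8 GGAacc=4 GgAACC=4 GgAACc=8 GgAAcc=4 GgAaCC=4 GgAaCc=8 GgAacc=4
GgAACC hits 4/64; gcd=4; 4÷4/64÷4 = 1/16

P(GgAACC) = 1/16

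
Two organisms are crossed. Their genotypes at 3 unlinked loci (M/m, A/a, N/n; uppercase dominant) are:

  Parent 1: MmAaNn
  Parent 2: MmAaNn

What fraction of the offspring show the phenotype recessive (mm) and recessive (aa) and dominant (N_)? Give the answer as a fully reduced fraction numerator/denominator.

MmAaNn gametes: MAN×1, MAn×1, MaN×1, Man×1, mAN×1, mAn×1, maN×1, man×1
MmAaNn gametes: MAN×1, MAn×1, MaN×1, Man×1, mAN×1, mAn×1, maN×1, man×1
MmAaNn×MmAaNn grid (8·8=64): MMAANN=1 MMAANn=2 MMAAnn=1 MMAaNN=2 MMAaNn=4 MMAann=2 MMaaNN=1 MMaaNn=2 MMaann=1 MmAANN=2 MmAANn=4 MmAAnn=2 MmAaNN=4 MmAaNn=8 MmAann=4 MmaaNN=2 MmaaNn=4 Mmaann=2 mmAANN=1 mmAANn=2 mmAAnn=1 mmAaNN=2 mmAaNn=4 mmAann=2 mmaaNN=1 mmaaNn=2 mmaann=1
mm aa N_ hits 3/64; gcd=1; 3÷1/64÷1 = 3/64

P(mm aa N_) = 3/64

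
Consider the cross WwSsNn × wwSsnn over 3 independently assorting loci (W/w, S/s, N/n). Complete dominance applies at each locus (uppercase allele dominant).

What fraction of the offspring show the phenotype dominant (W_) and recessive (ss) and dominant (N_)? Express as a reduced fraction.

WwSsNn gametes: WSN×1, WSn×1, WsN×1, Wsn×1, wSN×1, wSn×1, wsN×1, wsn×1
wwSsnn gametes: wSn×4, wsn×4
WwSsNn×wwSsnn grid (8·8=64): WwSSNn=4 WwSSnn=4 WwSsNn=8 WwSsnn=8 WwssNn=4 Wwssnn=4 wwSSNn=4 wwSSnn=4 wwSsNn=8 wwSsnn=8 wwssNn=4 wwssnn=4
W_ ss N_ hits 4/64; gcd=4; 4÷4/64÷4 = 1/16

P(W_ ss N_) = 1/16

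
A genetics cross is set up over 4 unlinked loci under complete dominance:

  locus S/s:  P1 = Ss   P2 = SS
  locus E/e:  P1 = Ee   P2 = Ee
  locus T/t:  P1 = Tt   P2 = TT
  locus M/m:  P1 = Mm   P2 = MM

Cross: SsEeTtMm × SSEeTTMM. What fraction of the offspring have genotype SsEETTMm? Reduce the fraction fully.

SsEeTtMm gametes: SETM×1, SETm×1, SEtM×1, SEtm×1, SeTM×1, SeTm×1, SetM×1, Setm×1, sETM×1, sETm×1, sEtM×1, sEtm×1, seTM×1, seTm×1, setM×1, setm×1
SSEeTTMM gametes: SETM×8, SeTM×8
SsEeTtMm×SSEeTTMM grid (16·16=256): SSEETTMM=8 SSEETTMm=8 SSEETtMM=8 SSEETtMm=8 SSEeTTMM=16 SSEeTTMm=16 SSEeTtMM=16 SSEeTtMm=16 SSeeTTMM=8 SSeeTTMm=8 SSeeTtMM=8 SSeeTtMm=8 SsEETTMM=8 SsEETTMm=8 SsEETtMM=8 SsEETtMm=8 SsEeTTMM=16 SsEeTTMm=16 SsEeTtMM=16 SsEeTtMm=16 SseeTTMM=8 SseeTTMm=8 SseeTtMM=8 SseeTtMm=8
SsEETTMm hits 8/256; gcd=8; 8÷8/256÷8 = 1/32

P(SsEETTMm) = 1/32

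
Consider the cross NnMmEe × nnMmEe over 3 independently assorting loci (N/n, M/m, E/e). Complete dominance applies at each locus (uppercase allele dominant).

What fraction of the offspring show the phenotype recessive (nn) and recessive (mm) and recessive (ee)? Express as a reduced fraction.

P(nn mm ee) = 1/32

NnMmEe gametes: NME×1, NMe×1, NmE×1, Nme×1, nME×1, nMe×1, nmE×1, nme×1
nnMmEe gametes: nME×2, nMe×2, nmE×2, nme×2
NnMmEe×nnMmEe grid (8·8=64): NnMMEE=2 NnMMEe=4 NnMMee=2 NnMmEE=4 NnMmEe=8 NnMmee=4 NnmmEE=2 NnmmEe=4 Nnmmee=2 nnMMEE=2 nnMMEe=4 nnMMee=2 nnMmEE=4 nnMmEe=8 nnMmee=4 nnmmEE=2 nnmmEe=4 nnmmee=2
nn mm ee hits 2/64; gcd=2; 2÷2/64÷2 = 1/32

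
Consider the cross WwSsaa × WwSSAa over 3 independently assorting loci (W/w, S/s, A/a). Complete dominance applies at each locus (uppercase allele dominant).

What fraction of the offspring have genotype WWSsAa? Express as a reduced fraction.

P(WWSsAa) = 1/16

WwSsaa gametes: WSa×2, Wsa×2, wSa×2, wsa×2
WwSSAa gametes: WSA×2, WSa×2, wSA×2, wSa×2
WwSsaa×WwSSAa grid (8·8=64): WWSSAa=4 WWSSaa=4 WWSsAa=4 WWSsaa=4 WwSSAa=8 WwSSaa=8 WwSsAa=8 WwSsaa=8 wwSSAa=4 wwSSaa=4 wwSsAa=4 wwSsaa=4
WWSsAa hits 4/64; gcd=4; 4÷4/64÷4 = 1/16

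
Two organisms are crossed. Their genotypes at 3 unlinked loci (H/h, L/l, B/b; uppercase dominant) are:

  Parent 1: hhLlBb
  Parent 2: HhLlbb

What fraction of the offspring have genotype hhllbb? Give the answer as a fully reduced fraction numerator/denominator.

P(hhllbb) = 1/16

hhLlBb gametes: hLB×2, hLb×2, hlB×2, hlb×2
HhLlbb gametes: HLb×2, Hlb×2, hLb×2, hlb×2
hhLlBb×HhLlbb grid (8·8=64): HhLLBb=4 HhLLbb=4 HhLlBb=8 HhLlbb=8 HhllBb=4 Hhllbb=4 hhLLBb=4 hhLLbb=4 hhLlBb=8 hhLlbb=8 hhllBb=4 hhllbb=4
hhllbb hits 4/64; gcd=4; 4÷4/64÷4 = 1/16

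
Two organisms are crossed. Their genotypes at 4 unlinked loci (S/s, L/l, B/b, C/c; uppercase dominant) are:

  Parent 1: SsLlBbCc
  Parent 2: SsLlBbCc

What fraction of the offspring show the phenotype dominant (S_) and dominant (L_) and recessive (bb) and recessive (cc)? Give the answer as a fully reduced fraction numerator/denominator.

P(S_ L_ bb cc) = 9/256

SsLlBbCc gametes: SLBC×1, SLBc×1, SLbC×1, SLbc×1, SlBC×1, SlBc×1, SlbC×1, Slbc×1, sLBC×1, sLBc×1, sLbC×1, sLbc×1, slBC×1, slBc×1, slbC×1, slbc×1
SsLlBbCc gametes: SLBC×1, SLBc×1, SLbC×1, SLbc×1, SlBC×1, SlBc×1, SlbC×1, Slbc×1, sLBC×1, sLBc×1, sLbC×1, sLbc×1, slBC×1, slBc×1, slbC×1, slbc×1
SsLlBbCc×SsLlBbCc grid (16·16=256): SSLLBBCC=1 SSLLBBCc=2 SSLLBBcc=1 SSLLBbCC=2 SSLLBbCc=4 SSLLBbcc=2 SSLLbbCC=1 SSLLbbCc=2 SSLLbbcc=1 SSLlBBCC=2 SSLlBBCc=4 SSLlBBcc=2 SSLlBbCC=4 SSLlBbCc=8 SSLlBbcc=4 SSLlbbCC=2 SSLlbbCc=4 SSLlbbcc=2 SSllBBCC=1 SSllBBCc=2 SSllBBcc=1 SSllBbCC=2 SSllBbCc=4 SSllBbcc=2 SSllbbCC=1 SSllbbCc=2 SSllbbcc=1 SsLLBBCC=2 SsLLBBCc=4 SsLLBBcc=2 SsLLBbCC=4 SsLLBbCc=8 SsLLBbcc=4 SsLLbbCC=2 SsLLbbCc=4 SsLLbbcc=2 SsLlBBCC=4 SsLlBBCc=8 SsLlBBcc=4 SsLlBbCC=8 SsLlBbCc=16 SsLlBbcc=8 SsLlbbCC=4 SsLlbbCc=8 SsLlbbcc=4 SsllBBCC=2 SsllBBCc=4 SsllBBcc=2 SsllBbCC=4 SsllBbCc=8 SsllBbcc=4 SsllbbCC=2 SsllbbCc=4 Ssllbbcc=2 ssLLBBCC=1 ssLLBBCc=2 ssLLBBcc=1 ssLLBbCC=2 ssLLBbCc=4 ssLLBbcc=2 ssLLbbCC=1 ssLLbbCc=2 ssLLbbcc=1 ssLlBBCC=2 ssLlBBCc=4 ssLlBBcc=2 ssLlBbCC=4 ssLlBbCc=8 ssLlBbcc=4 ssLlbbCC=2 ssLlbbCc=4 ssLlbbcc=2 ssllBBCC=1 ssllBBCc=2 ssllBBcc=1 ssllBbCC=2 ssllBbCc=4 ssllBbcc=2 ssllbbCC=1 ssllbbCc=2 ssllbbcc=1
S_ L_ bb cc hits 9/256; gcd=1; 9÷1/256÷1 = 9/256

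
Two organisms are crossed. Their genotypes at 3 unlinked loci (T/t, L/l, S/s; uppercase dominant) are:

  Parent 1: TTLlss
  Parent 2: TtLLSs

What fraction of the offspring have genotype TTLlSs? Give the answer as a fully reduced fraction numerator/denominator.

P(TTLlSs) = 1/8

TTLlss gametes: TLs×4, Tls×4
TtLLSs gametes: TLS×2, TLs×2, tLS×2, tLs×2
TTLlss×TtLLSs grid (8·8=64): TTLLSs=8 TTLLss=8 TTLlSs=8 TTLlss=8 TtLLSs=8 TtLLss=8 TtLlSs=8 TtLlss=8
TTLlSs hits 8/64; gcd=8; 8÷8/64÷8 = 1/8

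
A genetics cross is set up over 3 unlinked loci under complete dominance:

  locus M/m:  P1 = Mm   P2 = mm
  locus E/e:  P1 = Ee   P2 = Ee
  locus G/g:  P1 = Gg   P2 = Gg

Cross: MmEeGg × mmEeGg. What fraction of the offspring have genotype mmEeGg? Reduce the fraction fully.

P(mmEeGg) = 1/8

MmEeGg gametes: MEG×1, MEg×1, MeG×1, Meg×1, mEG×1, mEg×1, meG×1, meg×1
mmEeGg gametes: mEG×2, mEg×2, meG×2, meg×2
MmEeGg×mmEeGg grid (8·8=64): MmEEGG=2 MmEEGg=4 MmEEgg=2 MmEeGG=4 MmEeGg=8 MmEegg=4 MmeeGG=2 MmeeGg=4 Mmeegg=2 mmEEGG=2 mmEEGg=4 mmEEgg=2 mmEeGG=4 mmEeGg=8 mmEegg=4 mmeeGG=2 mmeeGg=4 mmeegg=2
mmEeGg hits 8/64; gcd=8; 8÷8/64÷8 = 1/8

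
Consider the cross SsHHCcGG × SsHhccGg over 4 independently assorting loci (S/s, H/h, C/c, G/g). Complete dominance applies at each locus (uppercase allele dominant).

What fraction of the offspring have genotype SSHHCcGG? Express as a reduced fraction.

SsHHCcGG gametes: SHCG×4, SHcG×4, sHCG×4, sHcG×4
SsHhccGg gametes: SHcG×2, SHcg×2, ShcG×2, Shcg×2, sHcG×2, sHcg×2, shcG×2, shcg×2
SsHHCcGG×SsHhccGg grid (16·16=256): SSHHCcGG=8 SSHHCcGg=8 SSHHccGG=8 SSHHccGg=8 SSHhCcGG=8 SSHhCcGg=8 SSHhccGG=8 SSHhccGg=8 SsHHCcGG=16 SsHHCcGg=16 SsHHccGG=16 SsHHccGg=16 SsHhCcGG=16 SsHhCcGg=16 SsHhccGG=16 SsHhccGg=16 ssHHCcGG=8 ssHHCcGg=8 ssHHccGG=8 ssHHccGg=8 ssHhCcGG=8 ssHhCcGg=8 ssHhccGG=8 ssHhccGg=8
SSHHCcGG hits 8/256; gcd=8; 8÷8/256÷8 = 1/32

P(SSHHCcGG) = 1/32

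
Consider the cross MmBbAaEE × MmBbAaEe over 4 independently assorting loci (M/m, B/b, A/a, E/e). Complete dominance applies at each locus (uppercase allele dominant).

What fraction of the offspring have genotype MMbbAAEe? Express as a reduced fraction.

P(MMbbAAEe) = 1/128

MmBbAaEE gametes: MBAE×2, MBaE×2, MbAE×2, MbaE×2, mBAE×2, mBaE×2, mbAE×2, mbaE×2
MmBbAaEe gametes: MBAE×1, MBAe×1, MBaE×1, MBae×1, MbAE×1, MbAe×1, MbaE×1, Mbae×1, mBAE×1, mBAe×1, mBaE×1, mBae×1, mbAE×1, mbAe×1, mbaE×1, mbae×1
MmBbAaEE×MmBbAaEe grid (16·16=256): MMBBAAEE=2 MMBBAAEe=2 MMBBAaEE=4 MMBBAaEe=4 MMBBaaEE=2 MMBBaaEe=2 MMBbAAEE=4 MMBbAAEe=4 MMBbAaEE=8 MMBbAaEe=8 MMBbaaEE=4 MMBbaaEe=4 MMbbAAEE=2 MMbbAAEe=2 MMbbAaEE=4 MMbbAaEe=4 MMbbaaEE=2 MMbbaaEe=2 MmBBAAEE=4 MmBBAAEe=4 MmBBAaEE=8 MmBBAaEe=8 MmBBaaEE=4 MmBBaaEe=4 MmBbAAEE=8 MmBbAAEe=8 MmBbAaEE=16 MmBbAaEe=16 MmBbaaEE=8 MmBbaaEe=8 MmbbAAEE=4 MmbbAAEe=4 MmbbAaEE=8 MmbbAaEe=8 MmbbaaEE=4 MmbbaaEe=4 mmBBAAEE=2 mmBBAAEe=2 mmBBAaEE=4 mmBBAaEe=4 mmBBaaEE=2 mmBBaaEe=2 mmBbAAEE=4 mmBbAAEe=4 mmBbAaEE=8 mmBbAaEe=8 mmBbaaEE=4 mmBbaaEe=4 mmbbAAEE=2 mmbbAAEe=2 mmbbAaEE=4 mmbbAaEe=4 mmbbaaEE=2 mmbbaaEe=2
MMbbAAEe hits 2/256; gcd=2; 2÷2/256÷2 = 1/128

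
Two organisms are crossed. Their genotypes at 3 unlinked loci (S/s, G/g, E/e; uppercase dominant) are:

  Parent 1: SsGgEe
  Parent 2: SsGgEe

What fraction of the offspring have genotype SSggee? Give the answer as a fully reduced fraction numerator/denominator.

SsGgEe gametes: SGE×1, SGe×1, SgE×1, Sge×1, sGE×1, sGe×1, sgE×1, sge×1
SsGgEe gametes: SGE×1, SGe×1, SgE×1, Sge×1, sGE×1, sGe×1, sgE×1, sge×1
SsGgEe×SsGgEe grid (8·8=64): SSGGEE=1 SSGGEe=2 SSGGee=1 SSGgEE=2 SSGgEe=4 SSGgee=2 SSggEE=1 SSggEe=2 SSggee=1 SsGGEE=2 SsGGEe=4 SsGGee=2 SsGgEE=4 SsGgEe=8 SsGgee=4 SsggEE=2 SsggEe=4 Ssggee=2 ssGGEE=1 ssGGEe=2 ssGGee=1 ssGgEE=2 ssGgEe=4 ssGgee=2 ssggEE=1 ssggEe=2 ssggee=1
SSggee hits 1/64; gcd=1; 1÷1/64÷1 = 1/64

P(SSggee) = 1/64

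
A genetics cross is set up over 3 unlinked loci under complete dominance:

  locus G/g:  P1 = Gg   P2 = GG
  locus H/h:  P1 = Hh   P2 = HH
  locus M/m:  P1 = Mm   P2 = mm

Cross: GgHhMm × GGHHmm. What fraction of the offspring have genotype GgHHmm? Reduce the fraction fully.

P(GgHHmm) = 1/8

GgHhMm gametes: GHM×1, GHm×1, GhM×1, Ghm×1, gHM×1, gHm×1, ghM×1, ghm×1
GGHHmm gametes: GHm×8
GgHhMm×GGHHmm grid (8·8=64): GGHHMm=8 GGHHmm=8 GGHhMm=8 GGHhmm=8 GgHHMm=8 GgHHmm=8 GgHhMm=8 GgHhmm=8
GgHHmm hits 8/64; gcd=8; 8÷8/64÷8 = 1/8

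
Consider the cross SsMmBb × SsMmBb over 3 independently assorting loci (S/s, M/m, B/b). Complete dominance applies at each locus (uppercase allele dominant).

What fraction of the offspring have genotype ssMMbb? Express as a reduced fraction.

P(ssMMbb) = 1/64

SsMmBb gametes: SMB×1, SMb×1, SmB×1, Smb×1, sMB×1, sMb×1, smB×1, smb×1
SsMmBb gametes: SMB×1, SMb×1, SmB×1, Smb×1, sMB×1, sMb×1, smB×1, smb×1
SsMmBb×SsMmBb grid (8·8=64): SSMMBB=1 SSMMBb=2 SSMMbb=1 SSMmBB=2 SSMmBb=4 SSMmbb=2 SSmmBB=1 SSmmBb=2 SSmmbb=1 SsMMBB=2 SsMMBb=4 SsMMbb=2 SsMmBB=4 SsMmBb=8 SsMmbb=4 SsmmBB=2 SsmmBb=4 Ssmmbb=2 ssMMBB=1 ssMMBb=2 ssMMbb=1 ssMmBB=2 ssMmBb=4 ssMmbb=2 ssmmBB=1 ssmmBb=2 ssmmbb=1
ssMMbb hits 1/64; gcd=1; 1÷1/64÷1 = 1/64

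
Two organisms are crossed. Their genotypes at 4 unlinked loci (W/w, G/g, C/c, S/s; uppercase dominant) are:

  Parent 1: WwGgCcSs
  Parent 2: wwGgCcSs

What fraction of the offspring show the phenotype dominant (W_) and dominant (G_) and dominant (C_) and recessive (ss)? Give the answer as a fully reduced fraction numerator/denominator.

P(W_ G_ C_ ss) = 9/128

WwGgCcSs gametes: WGCS×1, WGCs×1, WGcS×1, WGcs×1, WgCS×1, WgCs×1, WgcS×1, Wgcs×1, wGCS×1, wGCs×1, wGcS×1, wGcs×1, wgCS×1, wgCs×1, wgcS×1, wgcs×1
wwGgCcSs gametes: wGCS×2, wGCs×2, wGcS×2, wGcs×2, wgCS×2, wgCs×2, wgcS×2, wgcs×2
WwGgCcSs×wwGgCcSs grid (16·16=256): WwGGCCSS=2 WwGGCCSs=4 WwGGCCss=2 WwGGCcSS=4 WwGGCcSs=8 WwGGCcss=4 WwGGccSS=2 WwGGccSs=4 WwGGccss=2 WwGgCCSS=4 WwGgCCSs=8 WwGgCCss=4 WwGgCcSS=8 WwGgCcSs=16 WwGgCcss=8 WwGgccSS=4 WwGgccSs=8 WwGgccss=4 WwggCCSS=2 WwggCCSs=4 WwggCCss=2 WwggCcSS=4 WwggCcSs=8 WwggCcss=4 WwggccSS=2 WwggccSs=4 Wwggccss=2 wwGGCCSS=2 wwGGCCSs=4 wwGGCCss=2 wwGGCcSS=4 wwGGCcSs=8 wwGGCcss=4 wwGGccSS=2 wwGGccSs=4 wwGGccss=2 wwGgCCSS=4 wwGgCCSs=8 wwGgCCss=4 wwGgCcSS=8 wwGgCcSs=16 wwGgCcss=8 wwGgccSS=4 wwGgccSs=8 wwGgccss=4 wwggCCSS=2 wwggCCSs=4 wwggCCss=2 wwggCcSS=4 wwggCcSs=8 wwggCcss=4 wwggccSS=2 wwggccSs=4 wwggccss=2
W_ G_ C_ ss hits 18/256; gcd=2; 18÷2/256÷2 = 9/128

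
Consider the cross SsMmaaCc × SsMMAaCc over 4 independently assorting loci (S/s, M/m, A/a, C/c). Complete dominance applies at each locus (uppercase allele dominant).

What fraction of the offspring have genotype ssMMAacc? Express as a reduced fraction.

SsMmaaCc gametes: SMaC×2, SMac×2, SmaC×2, Smac×2, sMaC×2, sMac×2, smaC×2, smac×2
SsMMAaCc gametes: SMAC×2, SMAc×2, SMaC×2, SMac×2, sMAC×2, sMAc×2, sMaC×2, sMac×2
SsMmaaCc×SsMMAaCc grid (16·16=256): SSMMAaCC=4 SSMMAaCc=8 SSMMAacc=4 SSMMaaCC=4 SSMMaaCc=8 SSMMaacc=4 SSMmAaCC=4 SSMmAaCc=8 SSMmAacc=4 SSMmaaCC=4 SSMmaaCc=8 SSMmaacc=4 SsMMAaCC=8 SsMMAaCc=16 SsMMAacc=8 SsMMaaCC=8 SsMMaaCc=16 SsMMaacc=8 SsMmAaCC=8 SsMmAaCc=16 SsMmAacc=8 SsMmaaCC=8 SsMmaaCc=16 SsMmaacc=8 ssMMAaCC=4 ssMMAaCc=8 ssMMAacc=4 ssMMaaCC=4 ssMMaaCc=8 ssMMaacc=4 ssMmAaCC=4 ssMmAaCc=8 ssMmAacc=4 ssMmaaCC=4 ssMmaaCc=8 ssMmaacc=4
ssMMAacc hits 4/256; gcd=4; 4÷4/256÷4 = 1/64

P(ssMMAacc) = 1/64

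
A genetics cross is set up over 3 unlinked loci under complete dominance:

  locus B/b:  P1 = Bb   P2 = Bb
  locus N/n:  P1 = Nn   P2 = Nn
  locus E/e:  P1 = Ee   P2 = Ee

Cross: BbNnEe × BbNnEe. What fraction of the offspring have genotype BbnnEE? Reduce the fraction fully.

P(BbnnEE) = 1/32

BbNnEe gametes: BNE×1, BNe×1, BnE×1, Bne×1, bNE×1, bNe×1, bnE×1, bne×1
BbNnEe gametes: BNE×1, BNe×1, BnE×1, Bne×1, bNE×1, bNe×1, bnE×1, bne×1
BbNnEe×BbNnEe grid (8·8=64): BBNNEE=1 BBNNEe=2 BBNNee=1 BBNnEE=2 BBNnEe=4 BBNnee=2 BBnnEE=1 BBnnEe=2 BBnnee=1 BbNNEE=2 BbNNEe=4 BbNNee=2 BbNnEE=4 BbNnEe=8 BbNnee=4 BbnnEE=2 BbnnEe=4 Bbnnee=2 bbNNEE=1 bbNNEe=2 bbNNee=1 bbNnEE=2 bbNnEe=4 bbNnee=2 bbnnEE=1 bbnnEe=2 bbnnee=1
BbnnEE hits 2/64; gcd=2; 2÷2/64÷2 = 1/32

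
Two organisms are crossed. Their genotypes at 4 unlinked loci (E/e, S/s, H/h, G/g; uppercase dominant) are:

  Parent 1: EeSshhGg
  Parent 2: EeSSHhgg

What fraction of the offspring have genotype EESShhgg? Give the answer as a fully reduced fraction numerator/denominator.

P(EESShhgg) = 1/32

EeSshhGg gametes: EShG×2, EShg×2, EshG×2, Eshg×2, eShG×2, eShg×2, eshG×2, eshg×2
EeSSHhgg gametes: ESHg×4, EShg×4, eSHg×4, eShg×4
EeSshhGg×EeSSHhgg grid (16·16=256): EESSHhGg=8 EESSHhgg=8 EESShhGg=8 EESShhgg=8 EESsHhGg=8 EESsHhgg=8 EESshhGg=8 EESshhgg=8 EeSSHhGg=16 EeSSHhgg=16 EeSShhGg=16 EeSShhgg=16 EeSsHhGg=16 EeSsHhgg=16 EeSshhGg=16 EeSshhgg=16 eeSSHhGg=8 eeSSHhgg=8 eeSShhGg=8 eeSShhgg=8 eeSsHhGg=8 eeSsHhgg=8 eeSshhGg=8 eeSshhgg=8
EESShhgg hits 8/256; gcd=8; 8÷8/256÷8 = 1/32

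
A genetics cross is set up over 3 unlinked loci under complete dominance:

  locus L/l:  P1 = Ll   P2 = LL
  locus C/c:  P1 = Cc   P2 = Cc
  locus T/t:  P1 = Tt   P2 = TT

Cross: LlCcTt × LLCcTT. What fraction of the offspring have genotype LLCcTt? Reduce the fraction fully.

P(LLCcTt) = 1/8

LlCcTt gametes: LCT×1, LCt×1, LcT×1, Lct×1, lCT×1, lCt×1, lcT×1, lct×1
LLCcTT gametes: LCT×4, LcT×4
LlCcTt×LLCcTT grid (8·8=64): LLCCTT=4 LLCCTt=4 LLCcTT=8 LLCcTt=8 LLccTT=4 LLccTt=4 LlCCTT=4 LlCCTt=4 LlCcTT=8 LlCcTt=8 LlccTT=4 LlccTt=4
LLCcTt hits 8/64; gcd=8; 8÷8/64÷8 = 1/8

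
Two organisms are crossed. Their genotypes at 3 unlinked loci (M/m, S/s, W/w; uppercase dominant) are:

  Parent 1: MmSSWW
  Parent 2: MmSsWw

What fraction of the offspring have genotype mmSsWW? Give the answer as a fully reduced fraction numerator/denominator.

MmSSWW gametes: MSW×4, mSW×4
MmSsWw gametes: MSW×1, MSw×1, MsW×1, Msw×1, mSW×1, mSw×1, msW×1, msw×1
MmSSWW×MmSsWw grid (8·8=64): MMSSWW=4 MMSSWw=4 MMSsWW=4 MMSsWw=4 MmSSWW=8 MmSSWw=8 MmSsWW=8 MmSsWw=8 mmSSWW=4 mmSSWw=4 mmSsWW=4 mmSsWw=4
mmSsWW hits 4/64; gcd=4; 4÷4/64÷4 = 1/16

P(mmSsWW) = 1/16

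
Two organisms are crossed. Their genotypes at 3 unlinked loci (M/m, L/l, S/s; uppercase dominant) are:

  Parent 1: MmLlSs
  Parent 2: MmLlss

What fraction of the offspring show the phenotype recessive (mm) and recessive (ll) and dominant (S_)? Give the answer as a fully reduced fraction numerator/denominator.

MmLlSs gametes: MLS×1, MLs×1, MlS×1, Mls×1, mLS×1, mLs×1, mlS×1, mls×1
MmLlss gametes: MLs×2, Mls×2, mLs×2, mls×2
MmLlSs×MmLlss grid (8·8=64): MMLLSs=2 MMLLss=2 MMLlSs=4 MMLlss=4 MMllSs=2 MMllss=2 MmLLSs=4 MmLLss=4 MmLlSs=8 MmLlss=8 MmllSs=4 Mmllss=4 mmLLSs=2 mmLLss=2 mmLlSs=4 mmLlss=4 mmllSs=2 mmllss=2
mm ll S_ hits 2/64; gcd=2; 2÷2/64÷2 = 1/32

P(mm ll S_) = 1/32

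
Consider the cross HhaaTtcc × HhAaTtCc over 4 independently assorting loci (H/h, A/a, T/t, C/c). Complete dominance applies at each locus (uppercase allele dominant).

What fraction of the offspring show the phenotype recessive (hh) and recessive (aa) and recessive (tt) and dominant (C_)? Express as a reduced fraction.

HhaaTtcc gametes: HaTc×4, Hatc×4, haTc×4, hatc×4
HhAaTtCc gametes: HATC×1, HATc×1, HAtC×1, HAtc×1, HaTC×1, HaTc×1, HatC×1, Hatc×1, hATC×1, hATc×1, hAtC×1, hAtc×1, haTC×1, haTc×1, hatC×1, hatc×1
HhaaTtcc×HhAaTtCc grid (16·16=256): HHAaTTCc=4 HHAaTTcc=4 HHAaTtCc=8 HHAaTtcc=8 HHAattCc=4 HHAattcc=4 HHaaTTCc=4 HHaaTTcc=4 HHaaTtCc=8 HHaaTtcc=8 HHaattCc=4 HHaattcc=4 HhAaTTCc=8 HhAaTTcc=8 HhAaTtCc=16 HhAaTtcc=16 HhAattCc=8 HhAattcc=8 HhaaTTCc=8 HhaaTTcc=8 HhaaTtCc=16 HhaaTtcc=16 HhaattCc=8 Hhaattcc=8 hhAaTTCc=4 hhAaTTcc=4 hhAaTtCc=8 hhAaTtcc=8 hhAattCc=4 hhAattcc=4 hhaaTTCc=4 hhaaTTcc=4 hhaaTtCc=8 hhaaTtcc=8 hhaattCc=4 hhaattcc=4
hh aa tt C_ hits 4/256; gcd=4; 4÷4/256÷4 = 1/64

P(hh aa tt C_) = 1/64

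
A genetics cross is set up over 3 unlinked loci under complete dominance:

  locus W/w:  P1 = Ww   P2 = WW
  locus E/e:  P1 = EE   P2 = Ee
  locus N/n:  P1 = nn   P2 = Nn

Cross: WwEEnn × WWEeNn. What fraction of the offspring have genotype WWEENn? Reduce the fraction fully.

WwEEnn gametes: WEn×4, wEn×4
WWEeNn gametes: WEN×2, WEn×2, WeN×2, Wen×2
WwEEnn×WWEeNn grid (8·8=64): WWEENn=8 WWEEnn=8 WWEeNn=8 WWEenn=8 WwEENn=8 WwEEnn=8 WwEeNn=8 WwEenn=8
WWEENn hits 8/64; gcd=8; 8÷8/64÷8 = 1/8

P(WWEENn) = 1/8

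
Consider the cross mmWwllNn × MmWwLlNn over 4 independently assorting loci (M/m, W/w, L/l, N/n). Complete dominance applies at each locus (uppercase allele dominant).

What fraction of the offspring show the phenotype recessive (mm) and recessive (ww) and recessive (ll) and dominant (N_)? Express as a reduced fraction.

P(mm ww ll N_) = 3/64

mmWwllNn gametes: mWlN×4, mWln×4, mwlN×4, mwln×4
MmWwLlNn gametes: MWLN×1, MWLn×1, MWlN×1, MWln×1, MwLN×1, MwLn×1, MwlN×1, Mwln×1, mWLN×1, mWLn×1, mWlN×1, mWln×1, mwLN×1, mwLn×1, mwlN×1, mwln×1
mmWwllNn×MmWwLlNn grid (16·16=256): MmWWLlNN=4 MmWWLlNn=8 MmWWLlnn=4 MmWWllNN=4 MmWWllNn=8 MmWWllnn=4 MmWwLlNN=8 MmWwLlNn=16 MmWwLlnn=8 MmWwllNN=8 MmWwllNn=16 MmWwllnn=8 MmwwLlNN=4 MmwwLlNn=8 MmwwLlnn=4 MmwwllNN=4 MmwwllNn=8 Mmwwllnn=4 mmWWLlNN=4 mmWWLlNn=8 mmWWLlnn=4 mmWWllNN=4 mmWWllNn=8 mmWWllnn=4 mmWwLlNN=8 mmWwLlNn=16 mmWwLlnn=8 mmWwllNN=8 mmWwllNn=16 mmWwllnn=8 mmwwLlNN=4 mmwwLlNn=8 mmwwLlnn=4 mmwwllNN=4 mmwwllNn=8 mmwwllnn=4
mm ww ll N_ hits 12/256; gcd=4; 12÷4/256÷4 = 3/64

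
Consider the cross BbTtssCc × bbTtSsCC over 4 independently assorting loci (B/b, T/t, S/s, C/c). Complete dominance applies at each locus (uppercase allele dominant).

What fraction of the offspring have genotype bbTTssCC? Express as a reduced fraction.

BbTtssCc gametes: BTsC×2, BTsc×2, BtsC×2, Btsc×2, bTsC×2, bTsc×2, btsC×2, btsc×2
bbTtSsCC gametes: bTSC×4, bTsC×4, btSC×4, btsC×4
BbTtssCc×bbTtSsCC grid (16·16=256): BbTTSsCC=8 BbTTSsCc=8 BbTTssCC=8 BbTTssCc=8 BbTtSsCC=16 BbTtSsCc=16 BbTtssCC=16 BbTtssCc=16 BbttSsCC=8 BbttSsCc=8 BbttssCC=8 BbttssCc=8 bbTTSsCC=8 bbTTSsCc=8 bbTTssCC=8 bbTTssCc=8 bbTtSsCC=16 bbTtSsCc=16 bbTtssCC=16 bbTtssCc=16 bbttSsCC=8 bbttSsCc=8 bbttssCC=8 bbttssCc=8
bbTTssCC hits 8/256; gcd=8; 8÷8/256÷8 = 1/32

P(bbTTssCC) = 1/32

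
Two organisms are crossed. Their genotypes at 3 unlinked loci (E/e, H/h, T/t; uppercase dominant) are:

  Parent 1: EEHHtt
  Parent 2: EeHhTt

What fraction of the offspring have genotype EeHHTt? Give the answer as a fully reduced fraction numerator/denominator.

P(EeHHTt) = 1/8

EEHHtt gametes: EHt×8
EeHhTt gametes: EHT×1, EHt×1, EhT×1, Eht×1, eHT×1, eHt×1, ehT×1, eht×1
EEHHtt×EeHhTt grid (8·8=64): EEHHTt=8 EEHHtt=8 EEHhTt=8 EEHhtt=8 EeHHTt=8 EeHHtt=8 EeHhTt=8 EeHhtt=8
EeHHTt hits 8/64; gcd=8; 8÷8/64÷8 = 1/8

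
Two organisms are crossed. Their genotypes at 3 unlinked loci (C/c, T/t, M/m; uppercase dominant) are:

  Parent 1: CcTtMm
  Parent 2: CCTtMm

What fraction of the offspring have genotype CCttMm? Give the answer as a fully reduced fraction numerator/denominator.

CcTtMm gametes: CTM×1, CTm×1, CtM×1, Ctm×1, cTM×1, cTm×1, ctM×1, ctm×1
CCTtMm gametes: CTM×2, CTm×2, CtM×2, Ctm×2
CcTtMm×CCTtMm grid (8·8=64): CCTTMM=2 CCTTMm=4 CCTTmm=2 CCTtMM=4 CCTtMm=8 CCTtmm=4 CCttMM=2 CCttMm=4 CCttmm=2 CcTTMM=2 CcTTMm=4 CcTTmm=2 CcTtMM=4 CcTtMm=8 CcTtmm=4 CcttMM=2 CcttMm=4 Ccttmm=2
CCttMm hits 4/64; gcd=4; 4÷4/64÷4 = 1/16

P(CCttMm) = 1/16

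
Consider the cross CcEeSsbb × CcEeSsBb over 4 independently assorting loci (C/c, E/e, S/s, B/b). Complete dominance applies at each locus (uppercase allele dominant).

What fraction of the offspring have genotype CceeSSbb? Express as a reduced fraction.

P(CceeSSbb) = 1/64

CcEeSsbb gametes: CESb×2, CEsb×2, CeSb×2, Cesb×2, cESb×2, cEsb×2, ceSb×2, cesb×2
CcEeSsBb gametes: CESB×1, CESb×1, CEsB×1, CEsb×1, CeSB×1, CeSb×1, CesB×1, Cesb×1, cESB×1, cESb×1, cEsB×1, cEsb×1, ceSB×1, ceSb×1, cesB×1, cesb×1
CcEeSsbb×CcEeSsBb grid (16·16=256): CCEESSBb=2 CCEESSbb=2 CCEESsBb=4 CCEESsbb=4 CCEEssBb=2 CCEEssbb=2 CCEeSSBb=4 CCEeSSbb=4 CCEeSsBb=8 CCEeSsbb=8 CCEessBb=4 CCEessbb=4 CCeeSSBb=2 CCeeSSbb=2 CCeeSsBb=4 CCeeSsbb=4 CCeessBb=2 CCeessbb=2 CcEESSBb=4 CcEESSbb=4 CcEESsBb=8 CcEESsbb=8 CcEEssBb=4 CcEEssbb=4 CcEeSSBb=8 CcEeSSbb=8 CcEeSsBb=16 CcEeSsbb=16 CcEessBb=8 CcEessbb=8 CceeSSBb=4 CceeSSbb=4 CceeSsBb=8 CceeSsbb=8 CceessBb=4 Cceessbb=4 ccEESSBb=2 ccEESSbb=2 ccEESsBb=4 ccEESsbb=4 ccEEssBb=2 ccEEssbb=2 ccEeSSBb=4 ccEeSSbb=4 ccEeSsBb=8 ccEeSsbb=8 ccEessBb=4 ccEessbb=4 cceeSSBb=2 cceeSSbb=2 cceeSsBb=4 cceeSsbb=4 cceessBb=2 cceessbb=2
CceeSSbb hits 4/256; gcd=4; 4÷4/256÷4 = 1/64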